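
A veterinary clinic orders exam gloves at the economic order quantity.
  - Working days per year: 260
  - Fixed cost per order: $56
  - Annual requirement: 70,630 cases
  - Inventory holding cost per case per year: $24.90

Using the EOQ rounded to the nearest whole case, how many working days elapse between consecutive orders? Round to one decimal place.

2.1 days

Optimal lot size Q* = (2 × 70,630 × $56 / $24.9)^½ ≈ 563.64 → Q = 564 cases
T = Q/D × 260 days = 564/70,630 × 260 = 2.076 days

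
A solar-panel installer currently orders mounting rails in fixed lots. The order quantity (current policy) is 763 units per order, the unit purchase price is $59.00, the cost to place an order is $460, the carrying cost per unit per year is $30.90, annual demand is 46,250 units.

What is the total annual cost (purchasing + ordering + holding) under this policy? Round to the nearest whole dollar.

Annual ordering cost = (D/Q)·S = (46,250/763) × 460 = $27,883.36
Annual holding cost  = (Q/2)·H = (763/2) × 30.9 = $11,788.35
Purchase cost = D·C = 46,250 × 59 = $2,728,750.00
Total = $27,883.36 + $11,788.35 + $2,728,750.00 = $2,768,421.71

$2,768,422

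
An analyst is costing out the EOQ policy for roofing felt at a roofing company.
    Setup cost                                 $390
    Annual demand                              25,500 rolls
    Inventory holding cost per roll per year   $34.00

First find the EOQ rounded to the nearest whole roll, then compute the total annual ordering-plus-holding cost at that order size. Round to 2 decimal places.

$26,005.00

Q* = √(2·D·S / H) = √(2·25,500·390 / 34) = √585,000.0 ≈ 764.85 → Q = 765 rolls
Orders/yr = 25,500/765 = 33.333; ordering cost = 33.333 × $390 = $13,000.00
Average inventory = 765/2 = 382.5; holding cost = 382.5 × $34 = $13,005.00
Total = $13,000.00 + $13,005.00 = $26,005.00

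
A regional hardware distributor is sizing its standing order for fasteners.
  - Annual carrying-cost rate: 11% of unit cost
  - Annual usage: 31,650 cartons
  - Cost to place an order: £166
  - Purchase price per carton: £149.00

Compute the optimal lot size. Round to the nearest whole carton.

801 cartons

H = i·C = 0.11 × £149 = £16.3900 per carton-year
EOQ = √(2DS/H) = √(2 × 31,650 × 166 / 16.39)
    = √(641,110.43) ≈ 800.69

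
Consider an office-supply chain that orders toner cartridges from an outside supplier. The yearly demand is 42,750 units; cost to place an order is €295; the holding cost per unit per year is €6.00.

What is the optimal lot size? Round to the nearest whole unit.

2,050 units

Optimal lot size Q* = (2 × 42,750 × €295 / €6)^½ ≈ 2,050.30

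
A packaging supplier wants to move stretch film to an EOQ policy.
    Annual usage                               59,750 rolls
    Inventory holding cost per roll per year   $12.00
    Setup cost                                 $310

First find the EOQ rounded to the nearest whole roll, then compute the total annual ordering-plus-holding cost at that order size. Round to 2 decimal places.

$21,084.12

2DS/H = 2·59,750·310/12 = 3,087,083.33
EOQ = √3,087,083.33 ≈ 1,757.01 → Q = 1,757 rolls
Orders/yr = 59,750/1,757 = 34.007; ordering cost = 34.007 × $310 = $10,542.12
Average inventory = 1,757/2 = 878.5; holding cost = 878.5 × $12 = $10,542.00
Total = $10,542.12 + $10,542.00 = $21,084.12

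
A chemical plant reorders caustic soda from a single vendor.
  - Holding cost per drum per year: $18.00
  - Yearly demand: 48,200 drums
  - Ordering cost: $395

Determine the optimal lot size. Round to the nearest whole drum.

2DS/H = 2·48,200·395/18 = 2,115,444.44
EOQ = √2,115,444.44 ≈ 1,454.46

1,454 drums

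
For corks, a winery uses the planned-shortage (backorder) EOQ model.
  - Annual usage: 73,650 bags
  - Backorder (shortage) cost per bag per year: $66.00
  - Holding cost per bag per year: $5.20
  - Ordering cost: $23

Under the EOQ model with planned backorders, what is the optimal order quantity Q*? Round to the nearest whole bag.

Basic EOQ = √(2·73,650·23/5.2) = 807.167
Backorder adjustment √((H+b)/b) = √((5.2+66)/66) = 1.0386
Q* = 807.167 × 1.0386 ≈ 838.36

838 bags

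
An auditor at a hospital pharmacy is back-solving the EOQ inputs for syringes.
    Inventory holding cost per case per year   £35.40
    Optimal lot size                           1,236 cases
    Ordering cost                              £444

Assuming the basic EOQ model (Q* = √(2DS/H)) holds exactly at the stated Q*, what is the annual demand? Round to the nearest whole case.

EOQ relation: Q² = 2DS/H, so rearrange for the unknown.
D = Q²H / (2S) = 1,236² × 35.4 / (2 × 444) = 60,901.39

60,901 cases per year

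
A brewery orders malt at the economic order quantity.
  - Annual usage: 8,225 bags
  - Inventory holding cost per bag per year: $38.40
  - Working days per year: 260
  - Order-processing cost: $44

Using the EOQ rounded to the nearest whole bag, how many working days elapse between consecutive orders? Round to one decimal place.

2DS/H = 2·8,225·44/38.4 = 18,848.96
EOQ = √18,848.96 ≈ 137.29 → Q = 137 bags
Cycle time = (working days × Q)/D = (260 × 137) / 8,225 = 4.331 days

4.3 days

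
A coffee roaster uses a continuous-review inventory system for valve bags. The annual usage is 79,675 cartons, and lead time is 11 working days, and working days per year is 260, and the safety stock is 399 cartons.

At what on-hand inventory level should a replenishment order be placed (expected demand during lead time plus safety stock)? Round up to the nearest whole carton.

Daily demand d = 79,675 / 260 = 306.442 cartons/day
Demand during lead time = 306.442 × 11 = 3,370.87
Reorder point = 3,370.87 + 399 = 3,769.87 → round up

3,770 cartons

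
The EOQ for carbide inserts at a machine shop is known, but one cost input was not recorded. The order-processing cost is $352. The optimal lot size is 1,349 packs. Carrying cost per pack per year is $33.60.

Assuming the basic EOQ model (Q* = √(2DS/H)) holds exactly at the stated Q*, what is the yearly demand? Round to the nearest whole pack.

Since Q* = (2DS/H)^½, squaring gives Q*²·H = 2DS.
D = Q²H / (2S) = 1,349² × 33.6 / (2 × 352) = 86,854.14

86,854 packs per year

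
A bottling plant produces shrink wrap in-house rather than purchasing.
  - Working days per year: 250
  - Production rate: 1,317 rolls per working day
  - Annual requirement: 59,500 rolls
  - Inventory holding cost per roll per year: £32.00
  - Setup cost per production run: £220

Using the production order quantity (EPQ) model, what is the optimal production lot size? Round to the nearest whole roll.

999 rolls

Daily demand d = 59,500/250 = 238.000; p = 1317; 1 − d/p = 0.81929
EPQ = √(2DS / (H(1 − d/p)))
    = √(2 × 59,500 × 220 / (32 × 0.81929)) ≈ 999.29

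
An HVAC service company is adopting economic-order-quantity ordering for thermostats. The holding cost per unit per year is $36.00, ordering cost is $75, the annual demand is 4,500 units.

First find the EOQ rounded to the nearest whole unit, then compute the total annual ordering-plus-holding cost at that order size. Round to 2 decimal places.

EOQ = √(2DS/H) = √(2 × 4,500 × 75 / 36)
    = √(18,750.00) ≈ 136.93 → Q = 137 units
Annual ordering cost = (D/Q)·S = (4,500/137) × 75 = $2,463.50
Annual holding cost  = (Q/2)·H = (137/2) × 36 = $2,466.00
Total = $2,463.50 + $2,466.00 = $4,929.50

$4,929.50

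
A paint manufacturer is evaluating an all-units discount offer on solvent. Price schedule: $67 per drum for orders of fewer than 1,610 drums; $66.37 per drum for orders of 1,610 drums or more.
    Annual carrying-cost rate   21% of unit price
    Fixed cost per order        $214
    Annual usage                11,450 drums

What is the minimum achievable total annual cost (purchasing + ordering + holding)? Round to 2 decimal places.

H₁ = 21%×$67 = $14.0700;  H₂ = 21%×$66.37 = $13.9377
EOQ₁ = √(2×11,450×214/14.0700) = 590.17  (< 1,610, feasible at tier 1)
EOQ₂ = √(2×11,450×214/13.9377) = 592.97  (< 1,610 → use Q = 1,610 at tier-2 price)
TC(tier 1 (EOQ₁), Q≈590.2) = $775,453.70
TC(tier 2, Q≈1,610.0) = $772,678.27
Minimum at tier 2: $772,678.27

$772,678.27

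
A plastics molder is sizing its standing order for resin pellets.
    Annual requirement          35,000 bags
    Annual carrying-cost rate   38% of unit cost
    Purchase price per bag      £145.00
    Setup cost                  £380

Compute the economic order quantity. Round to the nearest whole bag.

695 bags

Holding cost per bag per year: H = 38% × £145 = £55.1000
2DS/H = 2·35,000·380/55.1 = 482,758.62
EOQ = √482,758.62 ≈ 694.81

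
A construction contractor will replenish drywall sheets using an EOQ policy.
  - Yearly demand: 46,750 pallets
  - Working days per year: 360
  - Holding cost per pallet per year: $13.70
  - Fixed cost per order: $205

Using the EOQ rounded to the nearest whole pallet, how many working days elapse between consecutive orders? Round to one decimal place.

9.1 days

Q* = √(2·D·S / H) = √(2·46,750·205 / 13.7) = √1,399,087.6 ≈ 1,182.83 → Q = 1,183 pallets
Cycle time = (working days × Q)/D = (360 × 1,183) / 46,750 = 9.110 days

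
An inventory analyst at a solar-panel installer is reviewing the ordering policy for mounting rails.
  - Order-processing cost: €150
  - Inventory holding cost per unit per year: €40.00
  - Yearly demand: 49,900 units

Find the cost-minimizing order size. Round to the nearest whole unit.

2DS/H = 2·49,900·150/40 = 374,250.00
EOQ = √374,250.00 ≈ 611.76

612 units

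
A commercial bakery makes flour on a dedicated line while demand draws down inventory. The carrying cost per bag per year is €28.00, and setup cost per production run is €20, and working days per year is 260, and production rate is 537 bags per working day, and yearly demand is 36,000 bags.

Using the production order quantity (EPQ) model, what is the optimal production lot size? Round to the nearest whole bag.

d = 36,000/260 = 138.4615 bags/day;  effective holding cost H(1 − d/p) = 28·(1 − 138.4615/537) = 20.78040
Q* = √(2DS / H_eff) = √(2·36,000·20 / 20.78040) ≈ 263.24

263 bags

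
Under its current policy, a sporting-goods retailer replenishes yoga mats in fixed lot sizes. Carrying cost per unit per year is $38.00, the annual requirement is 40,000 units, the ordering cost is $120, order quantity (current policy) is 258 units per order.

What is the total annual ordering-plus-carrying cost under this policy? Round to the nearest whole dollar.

$23,507

Ordering: D/Q × S = 40,000/258 × $120 = $18,604.65
Holding:  Q/2 × H = 258/2 × $38 = $4,902.00
Total = $18,604.65 + $4,902.00 = $23,506.65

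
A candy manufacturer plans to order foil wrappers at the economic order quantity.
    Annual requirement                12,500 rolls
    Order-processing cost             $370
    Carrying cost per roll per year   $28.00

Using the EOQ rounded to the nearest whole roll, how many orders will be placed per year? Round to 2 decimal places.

EOQ = √(2DS/H) = √(2 × 12,500 × 370 / 28)
    = √(330,357.14) ≈ 574.77 → Q = 575
Orders per year = D/Q = 12,500 / 575 = 21.739

21.74 orders per year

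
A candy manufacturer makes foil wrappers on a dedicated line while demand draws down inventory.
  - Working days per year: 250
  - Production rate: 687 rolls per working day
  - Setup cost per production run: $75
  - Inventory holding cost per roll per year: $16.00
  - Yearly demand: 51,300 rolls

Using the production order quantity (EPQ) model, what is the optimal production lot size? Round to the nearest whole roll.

828 rolls

Daily demand d = 51,300/250 = 205.200; p = 687; 1 − d/p = 0.70131
EPQ = √(2DS / (H(1 − d/p)))
    = √(2 × 51,300 × 75 / (16 × 0.70131)) ≈ 828.11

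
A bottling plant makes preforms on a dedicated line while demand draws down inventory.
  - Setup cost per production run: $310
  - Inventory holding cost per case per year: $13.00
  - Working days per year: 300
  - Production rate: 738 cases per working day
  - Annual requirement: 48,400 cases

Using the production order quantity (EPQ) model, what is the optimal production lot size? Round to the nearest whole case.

d = 48,400/300 = 161.3333 cases/day;  effective holding cost H(1 − d/p) = 13·(1 − 161.3333/738) = 10.15808
Q* = √(2DS / H_eff) = √(2·48,400·310 / 10.15808) ≈ 1,718.75

1,719 cases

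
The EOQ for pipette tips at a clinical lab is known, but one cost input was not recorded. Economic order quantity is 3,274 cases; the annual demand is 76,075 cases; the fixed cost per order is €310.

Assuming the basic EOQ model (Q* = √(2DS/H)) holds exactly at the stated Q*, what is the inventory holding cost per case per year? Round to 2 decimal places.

From Q* = √(2DS/H) ⇒ Q*² = 2DS/H.
H = 2DS / Q² = 2 × 76,075 × 310 / 3,274² = 4.4002

€4.40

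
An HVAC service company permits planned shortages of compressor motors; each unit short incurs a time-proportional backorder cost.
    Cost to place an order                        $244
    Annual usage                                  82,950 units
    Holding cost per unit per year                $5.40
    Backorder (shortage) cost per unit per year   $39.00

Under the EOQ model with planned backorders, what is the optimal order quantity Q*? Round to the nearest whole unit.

Basic EOQ = √(2·82,950·244/5.4) = 2,737.923
Backorder adjustment √((H+b)/b) = √((5.4+39)/39) = 1.0670
Q* = 2,737.923 × 1.0670 ≈ 2,921.33

2,921 units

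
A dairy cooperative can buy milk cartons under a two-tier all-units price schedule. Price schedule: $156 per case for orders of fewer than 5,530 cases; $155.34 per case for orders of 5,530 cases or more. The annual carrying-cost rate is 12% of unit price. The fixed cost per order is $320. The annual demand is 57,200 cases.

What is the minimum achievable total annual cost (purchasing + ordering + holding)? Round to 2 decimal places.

$8,940,299.76

H₁ = 12%×$156 = $18.7200;  H₂ = 12%×$155.34 = $18.6408
EOQ₁ = √(2×57,200×320/18.7200) = 1,398.41  (< 5,530, feasible at tier 1)
EOQ₂ = √(2×57,200×320/18.6408) = 1,401.38  (< 5,530 → use Q = 5,530 at tier-2 price)
TC(tier 1 (EOQ₁), Q≈1,398.4) = $8,949,378.27
TC(tier 2, Q≈5,530.0) = $8,940,299.76
Minimum at tier 2: $8,940,299.76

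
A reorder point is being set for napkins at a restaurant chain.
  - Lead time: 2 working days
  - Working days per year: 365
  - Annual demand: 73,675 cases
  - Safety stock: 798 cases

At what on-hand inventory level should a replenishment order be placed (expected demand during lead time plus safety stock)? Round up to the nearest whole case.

1,202 cases

Daily demand d = 73,675 / 365 = 201.849 cases/day
Demand during lead time = 201.849 × 2 = 403.70
Reorder point = 403.70 + 798 = 1,201.70 → round up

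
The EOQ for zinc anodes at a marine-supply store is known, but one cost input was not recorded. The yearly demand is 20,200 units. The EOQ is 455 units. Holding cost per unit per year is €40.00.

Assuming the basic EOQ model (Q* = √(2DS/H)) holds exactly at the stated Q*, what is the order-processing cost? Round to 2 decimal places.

€204.98

From Q* = √(2DS/H) ⇒ Q*² = 2DS/H.
S = Q²H / (2D) = 455² × 40 / (2 × 20,200) = 204.9752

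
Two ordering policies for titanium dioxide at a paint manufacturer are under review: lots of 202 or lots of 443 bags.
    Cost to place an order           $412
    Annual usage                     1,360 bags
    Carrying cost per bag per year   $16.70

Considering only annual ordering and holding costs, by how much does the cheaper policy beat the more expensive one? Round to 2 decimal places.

Annual cost at Q: ordering D·S/Q plus holding Q·H/2.
TC(202) = (1,360/202)×412 + (202/2)×16.7 = $4,460.56
TC(443) = (1,360/443)×412 + (443/2)×16.7 = $4,963.88
|ΔTC| = |$4,460.56 − $4,963.88| = $503.32

$503.32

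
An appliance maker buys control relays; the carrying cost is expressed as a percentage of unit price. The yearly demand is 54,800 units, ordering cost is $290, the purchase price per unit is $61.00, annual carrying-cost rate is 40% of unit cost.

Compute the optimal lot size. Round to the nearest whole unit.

Holding cost per unit per year: H = 40% × $61 = $24.4000
2DS/H = 2·54,800·290/24.4 = 1,302,622.95
EOQ = √1,302,622.95 ≈ 1,141.33

1,141 units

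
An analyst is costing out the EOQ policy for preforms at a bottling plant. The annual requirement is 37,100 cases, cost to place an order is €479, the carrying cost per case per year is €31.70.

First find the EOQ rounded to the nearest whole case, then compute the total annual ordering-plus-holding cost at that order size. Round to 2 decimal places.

Optimal lot size Q* = (2 × 37,100 × €479 / €31.7)^½ ≈ 1,058.86 → Q = 1,059 cases
Annual ordering cost = (D/Q)·S = (37,100/1,059) × 479 = €16,780.83
Annual holding cost  = (Q/2)·H = (1,059/2) × 31.7 = €16,785.15
Total = €16,780.83 + €16,785.15 = €33,565.98

€33,565.98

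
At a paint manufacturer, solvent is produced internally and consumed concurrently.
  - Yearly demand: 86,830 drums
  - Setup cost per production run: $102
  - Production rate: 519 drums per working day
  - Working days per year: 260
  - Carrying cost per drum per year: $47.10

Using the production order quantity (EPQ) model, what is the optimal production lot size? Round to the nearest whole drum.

1,027 drums

Daily demand d = 86,830/260 = 333.962; p = 519; 1 − d/p = 0.35653
EPQ = √(2DS / (H(1 − d/p)))
    = √(2 × 86,830 × 102 / (47.1 × 0.35653)) ≈ 1,027.05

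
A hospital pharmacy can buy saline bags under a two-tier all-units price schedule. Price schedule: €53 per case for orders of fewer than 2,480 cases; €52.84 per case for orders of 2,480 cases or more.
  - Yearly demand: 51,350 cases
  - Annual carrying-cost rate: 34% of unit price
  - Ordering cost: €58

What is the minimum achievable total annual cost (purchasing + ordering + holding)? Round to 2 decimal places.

€2,731,910.40

H₁ = 34%×€53 = €18.0200;  H₂ = 34%×€52.84 = €17.9656
EOQ₁ = √(2×51,350×58/18.0200) = 574.94  (< 2,480, feasible at tier 1)
EOQ₂ = √(2×51,350×58/17.9656) = 575.81  (< 2,480 → use Q = 2,480 at tier-2 price)
TC(tier 1 (EOQ₁), Q≈574.9) = €2,731,910.40
TC(tier 2, Q≈2,480.0) = €2,736,812.27
Minimum at tier 1 (EOQ₁): €2,731,910.40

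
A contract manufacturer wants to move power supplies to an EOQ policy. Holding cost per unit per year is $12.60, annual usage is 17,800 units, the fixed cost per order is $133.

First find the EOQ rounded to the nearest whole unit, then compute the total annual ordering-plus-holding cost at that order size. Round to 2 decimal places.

Optimal lot size Q* = (2 × 17,800 × $133 / $12.6)^½ ≈ 613.01 → Q = 613 units
Annual ordering cost = (D/Q)·S = (17,800/613) × 133 = $3,861.99
Annual holding cost  = (Q/2)·H = (613/2) × 12.6 = $3,861.90
Total = $3,861.99 + $3,861.90 = $7,723.89

$7,723.89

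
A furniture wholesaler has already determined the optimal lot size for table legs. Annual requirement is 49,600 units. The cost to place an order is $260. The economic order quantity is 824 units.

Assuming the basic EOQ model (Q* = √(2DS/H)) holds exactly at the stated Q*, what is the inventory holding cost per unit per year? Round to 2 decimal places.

$37.99

Since Q* = (2DS/H)^½, squaring gives Q*²·H = 2DS.
H = 2DS / Q² = 2 × 49,600 × 260 / 824² = 37.9866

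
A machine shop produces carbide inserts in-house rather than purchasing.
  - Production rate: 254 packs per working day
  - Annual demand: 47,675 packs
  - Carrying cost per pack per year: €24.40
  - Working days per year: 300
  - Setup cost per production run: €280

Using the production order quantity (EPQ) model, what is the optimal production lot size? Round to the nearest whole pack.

1,710 packs

d = 47,675/300 = 158.9167 packs/day;  effective holding cost H(1 − d/p) = 24.4·(1 − 158.9167/254) = 9.13399
Q* = √(2DS / H_eff) = √(2·47,675·280 / 9.13399) ≈ 1,709.66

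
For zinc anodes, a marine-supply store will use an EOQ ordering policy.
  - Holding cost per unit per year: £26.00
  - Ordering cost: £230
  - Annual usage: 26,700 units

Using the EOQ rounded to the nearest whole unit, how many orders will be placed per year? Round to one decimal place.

38.9 orders per year

Optimal lot size Q* = (2 × 26,700 × £230 / £26)^½ ≈ 687.30 → Q = 687
N = D/Q = 26,700/687 ≈ 38.865 orders/yr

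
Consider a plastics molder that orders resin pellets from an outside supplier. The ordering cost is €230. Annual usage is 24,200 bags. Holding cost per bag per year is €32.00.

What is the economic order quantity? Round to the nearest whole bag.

2DS/H = 2·24,200·230/32 = 347,875.00
EOQ = √347,875.00 ≈ 589.81

590 bags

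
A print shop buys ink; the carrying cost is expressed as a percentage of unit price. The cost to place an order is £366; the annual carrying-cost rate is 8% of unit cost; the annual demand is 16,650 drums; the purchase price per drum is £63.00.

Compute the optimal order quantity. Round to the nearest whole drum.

H = i·C = 0.08 × £63 = £5.0400 per drum-year
EOQ = √(2DS/H) = √(2 × 16,650 × 366 / 5.04)
    = √(2,418,214.29) ≈ 1,555.06

1,555 drums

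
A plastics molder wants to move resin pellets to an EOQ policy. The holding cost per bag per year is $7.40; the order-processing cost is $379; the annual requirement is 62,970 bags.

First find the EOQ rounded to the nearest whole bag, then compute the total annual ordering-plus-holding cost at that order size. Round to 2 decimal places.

$18,793.92

EOQ = √(2DS/H) = √(2 × 62,970 × 379 / 7.4)
    = √(6,450,170.27) ≈ 2,539.72 → Q = 2,540 bags
Orders/yr = 62,970/2,540 = 24.791; ordering cost = 24.791 × $379 = $9,395.92
Average inventory = 2,540/2 = 1270; holding cost = 1270 × $7.4 = $9,398.00
Total = $9,395.92 + $9,398.00 = $18,793.92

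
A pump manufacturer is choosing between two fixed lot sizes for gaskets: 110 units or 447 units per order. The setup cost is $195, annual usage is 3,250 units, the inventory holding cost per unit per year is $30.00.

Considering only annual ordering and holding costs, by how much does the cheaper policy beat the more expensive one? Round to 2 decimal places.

$711.42

TC(Q) = (D/Q)S + (Q/2)H
TC(110) = (3,250/110)×195 + (110/2)×30 = $7,411.36
TC(447) = (3,250/447)×195 + (447/2)×30 = $8,122.79
Cheaper: Q = 110.  Difference = $711.42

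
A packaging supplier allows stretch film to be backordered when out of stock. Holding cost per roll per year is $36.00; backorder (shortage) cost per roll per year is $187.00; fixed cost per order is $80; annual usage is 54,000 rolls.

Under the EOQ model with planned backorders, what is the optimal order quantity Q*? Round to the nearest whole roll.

Basic EOQ = √(2·54,000·80/36) = 489.898
Backorder adjustment √((H+b)/b) = √((36+187)/187) = 1.0920
Q* = 489.898 × 1.0920 ≈ 534.98

535 rolls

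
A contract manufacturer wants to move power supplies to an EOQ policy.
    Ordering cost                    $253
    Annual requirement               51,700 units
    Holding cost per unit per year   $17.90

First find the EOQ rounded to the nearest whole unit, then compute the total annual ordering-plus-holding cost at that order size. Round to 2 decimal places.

$21,639.49

Optimal lot size Q* = (2 × 51,700 × $253 / $17.9)^½ ≈ 1,208.91 → Q = 1,209 units
Ordering: D/Q × S = 51,700/1,209 × $253 = $10,818.94
Holding:  Q/2 × H = 1,209/2 × $17.9 = $10,820.55
Total = $10,818.94 + $10,820.55 = $21,639.49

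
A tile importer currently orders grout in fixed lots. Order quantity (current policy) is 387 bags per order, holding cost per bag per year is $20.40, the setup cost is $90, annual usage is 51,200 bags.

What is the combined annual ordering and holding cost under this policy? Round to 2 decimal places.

Annual ordering cost = (D/Q)·S = (51,200/387) × 90 = $11,906.98
Annual holding cost  = (Q/2)·H = (387/2) × 20.4 = $3,947.40
Total = $11,906.98 + $3,947.40 = $15,854.38

$15,854.38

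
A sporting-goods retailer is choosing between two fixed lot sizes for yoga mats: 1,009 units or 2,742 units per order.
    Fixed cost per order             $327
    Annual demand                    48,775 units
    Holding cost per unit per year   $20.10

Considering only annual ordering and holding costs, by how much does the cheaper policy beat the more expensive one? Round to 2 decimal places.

$7,426.20

Annual cost at Q: ordering D·S/Q plus holding Q·H/2.
TC(1,009) = (48,775/1,009)×327 + (1,009/2)×20.1 = $25,947.61
TC(2,742) = (48,775/2,742)×327 + (2,742/2)×20.1 = $33,373.81
|ΔTC| = |$25,947.61 − $33,373.81| = $7,426.20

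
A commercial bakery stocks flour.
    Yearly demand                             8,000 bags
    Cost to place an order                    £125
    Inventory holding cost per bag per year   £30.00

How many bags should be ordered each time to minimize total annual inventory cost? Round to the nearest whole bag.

Optimal lot size Q* = (2 × 8,000 × £125 / £30)^½ ≈ 258.20

258 bags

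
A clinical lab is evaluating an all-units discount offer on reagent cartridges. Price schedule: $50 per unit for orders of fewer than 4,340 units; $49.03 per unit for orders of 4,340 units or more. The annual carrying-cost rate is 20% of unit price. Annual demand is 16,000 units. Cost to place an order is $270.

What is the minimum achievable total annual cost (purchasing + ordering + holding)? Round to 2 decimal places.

$806,754.41

H₁ = 20%×$50 = $10.0000;  H₂ = 20%×$49.03 = $9.8060
EOQ₁ = √(2×16,000×270/10.0000) = 929.52  (< 4,340, feasible at tier 1)
EOQ₂ = √(2×16,000×270/9.8060) = 938.67  (< 4,340 → use Q = 4,340 at tier-2 price)
TC(tier 1 (EOQ₁), Q≈929.5) = $809,295.16
TC(tier 2, Q≈4,340.0) = $806,754.41
Minimum at tier 2: $806,754.41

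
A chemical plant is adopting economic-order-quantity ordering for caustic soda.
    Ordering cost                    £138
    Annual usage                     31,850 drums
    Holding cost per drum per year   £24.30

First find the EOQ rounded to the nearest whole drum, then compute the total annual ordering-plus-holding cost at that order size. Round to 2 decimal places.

£14,615.46

Optimal lot size Q* = (2 × 31,850 × £138 / £24.3)^½ ≈ 601.46 → Q = 601 drums
Annual ordering cost = (D/Q)·S = (31,850/601) × 138 = £7,313.31
Annual holding cost  = (Q/2)·H = (601/2) × 24.3 = £7,302.15
Total = £7,313.31 + £7,302.15 = £14,615.46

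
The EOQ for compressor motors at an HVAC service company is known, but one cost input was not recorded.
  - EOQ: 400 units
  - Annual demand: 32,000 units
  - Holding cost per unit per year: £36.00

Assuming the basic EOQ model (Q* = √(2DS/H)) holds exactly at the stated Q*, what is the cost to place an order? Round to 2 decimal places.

Since Q* = (2DS/H)^½, squaring gives Q*²·H = 2DS.
S = Q²H / (2D) = 400² × 36 / (2 × 32,000) = 90.0000

£90.00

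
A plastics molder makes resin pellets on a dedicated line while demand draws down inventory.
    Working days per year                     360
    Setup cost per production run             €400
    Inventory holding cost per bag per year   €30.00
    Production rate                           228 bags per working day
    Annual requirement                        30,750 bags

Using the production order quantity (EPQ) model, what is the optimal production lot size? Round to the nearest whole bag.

d = 30,750/360 = 85.4167 bags/day;  effective holding cost H(1 − d/p) = 30·(1 − 85.4167/228) = 18.76096
Q* = √(2DS / H_eff) = √(2·30,750·400 / 18.76096) ≈ 1,145.09

1,145 bags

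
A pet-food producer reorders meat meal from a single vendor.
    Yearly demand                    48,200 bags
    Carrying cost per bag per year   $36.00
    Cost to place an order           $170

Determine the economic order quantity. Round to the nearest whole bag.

Q* = √(2·D·S / H) = √(2·48,200·170 / 36) = √455,222.2 ≈ 674.70

675 bags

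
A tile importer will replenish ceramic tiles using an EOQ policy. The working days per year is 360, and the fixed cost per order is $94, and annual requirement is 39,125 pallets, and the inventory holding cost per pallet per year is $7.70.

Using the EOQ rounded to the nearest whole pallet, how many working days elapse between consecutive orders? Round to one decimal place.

Q* = √(2·D·S / H) = √(2·39,125·94 / 7.7) = √955,259.7 ≈ 977.37 → Q = 977 pallets
Days between orders = 360 / (D/Q) = 360 / 40.046 ≈ 8.990

9.0 days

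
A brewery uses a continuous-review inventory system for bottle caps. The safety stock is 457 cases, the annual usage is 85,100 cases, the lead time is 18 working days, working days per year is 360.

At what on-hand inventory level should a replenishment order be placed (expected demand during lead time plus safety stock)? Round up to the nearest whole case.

Daily demand d = 85,100 / 360 = 236.389 cases/day
Demand during lead time = 236.389 × 18 = 4,255.00
Reorder point = 4,255.00 + 457 = 4,712.00 → round up

4,712 cases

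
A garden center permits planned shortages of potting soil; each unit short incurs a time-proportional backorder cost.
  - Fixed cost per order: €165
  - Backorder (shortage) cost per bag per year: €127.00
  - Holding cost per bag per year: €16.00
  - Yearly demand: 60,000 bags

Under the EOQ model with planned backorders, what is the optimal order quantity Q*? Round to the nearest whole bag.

Basic EOQ = √(2·60,000·165/16) = 1,112.430
Backorder adjustment √((H+b)/b) = √((16+127)/127) = 1.0611
Q* = 1,112.430 × 1.0611 ≈ 1,180.43

1,180 bags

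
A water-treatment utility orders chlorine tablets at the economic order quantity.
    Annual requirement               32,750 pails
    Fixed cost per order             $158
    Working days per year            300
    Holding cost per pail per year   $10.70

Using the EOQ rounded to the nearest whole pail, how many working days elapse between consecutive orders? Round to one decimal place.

9.0 days

Optimal lot size Q* = (2 × 32,750 × $158 / $10.7)^½ ≈ 983.46 → Q = 983 pails
Days between orders = 300 / (D/Q) = 300 / 33.316 ≈ 9.005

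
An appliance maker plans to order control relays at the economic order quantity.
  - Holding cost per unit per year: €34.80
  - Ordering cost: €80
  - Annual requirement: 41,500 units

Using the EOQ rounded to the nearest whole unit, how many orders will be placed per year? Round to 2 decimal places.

94.97 orders per year

Q* = √(2·D·S / H) = √(2·41,500·80 / 34.8) = √190,804.6 ≈ 436.81 → Q = 437
N = D/Q = 41,500/437 ≈ 94.966 orders/yr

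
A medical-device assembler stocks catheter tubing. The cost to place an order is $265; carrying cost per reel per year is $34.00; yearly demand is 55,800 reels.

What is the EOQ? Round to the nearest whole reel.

933 reels

Optimal lot size Q* = (2 × 55,800 × $265 / $34)^½ ≈ 932.64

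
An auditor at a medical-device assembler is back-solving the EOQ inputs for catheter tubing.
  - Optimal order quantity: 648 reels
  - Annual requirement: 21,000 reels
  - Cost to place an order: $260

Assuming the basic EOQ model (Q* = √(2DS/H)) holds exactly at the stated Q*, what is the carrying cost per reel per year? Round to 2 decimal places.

$26.01

Since Q* = (2DS/H)^½, squaring gives Q*²·H = 2DS.
H = 2DS / Q² = 2 × 21,000 × 260 / 648² = 26.0059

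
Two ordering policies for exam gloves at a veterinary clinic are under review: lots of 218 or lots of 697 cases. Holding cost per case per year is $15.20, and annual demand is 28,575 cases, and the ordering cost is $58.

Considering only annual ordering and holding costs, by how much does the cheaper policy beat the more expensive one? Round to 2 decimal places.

TC(Q) = (D/Q)S + (Q/2)H
TC(218) = (28,575/218)×58 + (218/2)×15.2 = $9,259.32
TC(697) = (28,575/697)×58 + (697/2)×15.2 = $7,675.03
Cheaper: Q = 697.  Difference = $1,584.29

$1,584.29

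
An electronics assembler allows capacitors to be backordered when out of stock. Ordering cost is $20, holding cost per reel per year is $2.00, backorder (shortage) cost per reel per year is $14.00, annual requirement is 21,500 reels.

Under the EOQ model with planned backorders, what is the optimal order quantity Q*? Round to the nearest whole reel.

Q* = √(2DS/H) · √((H + b)/b)
   = √(2 × 21,500 × 20 / 2) · √((2 + 14) / 14)
   = 655.744 × 1.0690 ≈ 701.02

701 reels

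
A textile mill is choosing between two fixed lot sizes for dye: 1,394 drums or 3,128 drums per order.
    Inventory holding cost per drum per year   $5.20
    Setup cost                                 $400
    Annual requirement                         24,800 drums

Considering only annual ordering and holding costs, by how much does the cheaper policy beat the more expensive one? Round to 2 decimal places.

$563.54

Annual cost at Q: ordering D·S/Q plus holding Q·H/2.
TC(1,394) = (24,800/1,394)×400 + (1,394/2)×5.2 = $10,740.61
TC(3,128) = (24,800/3,128)×400 + (3,128/2)×5.2 = $11,304.16
Cheaper: Q = 1,394.  Difference = $563.54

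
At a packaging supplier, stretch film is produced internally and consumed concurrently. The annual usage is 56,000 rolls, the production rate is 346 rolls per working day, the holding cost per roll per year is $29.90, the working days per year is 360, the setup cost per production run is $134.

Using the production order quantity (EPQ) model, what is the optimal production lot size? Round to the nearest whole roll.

955 rolls

d = 56,000/360 = 155.5556 rolls/day;  effective holding cost H(1 − d/p) = 29.9·(1 − 155.5556/346) = 16.45748
Q* = √(2DS / H_eff) = √(2·56,000·134 / 16.45748) ≈ 954.95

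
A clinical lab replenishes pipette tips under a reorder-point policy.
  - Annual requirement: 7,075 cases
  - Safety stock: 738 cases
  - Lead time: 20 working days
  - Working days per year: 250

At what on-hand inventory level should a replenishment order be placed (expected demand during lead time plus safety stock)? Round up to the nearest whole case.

Daily demand d = 7,075 / 250 = 28.300 cases/day
Demand during lead time = 28.300 × 20 = 566.00
Reorder point = 566.00 + 738 = 1,304.00 → round up

1,304 cases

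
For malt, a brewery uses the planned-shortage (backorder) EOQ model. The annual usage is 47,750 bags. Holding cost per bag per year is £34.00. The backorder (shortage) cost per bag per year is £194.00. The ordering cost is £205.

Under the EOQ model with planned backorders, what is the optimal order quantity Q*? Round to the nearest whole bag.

Basic EOQ = √(2·47,750·205/34) = 758.821
Backorder adjustment √((H+b)/b) = √((34+194)/194) = 1.0841
Q* = 758.821 × 1.0841 ≈ 822.63

823 bags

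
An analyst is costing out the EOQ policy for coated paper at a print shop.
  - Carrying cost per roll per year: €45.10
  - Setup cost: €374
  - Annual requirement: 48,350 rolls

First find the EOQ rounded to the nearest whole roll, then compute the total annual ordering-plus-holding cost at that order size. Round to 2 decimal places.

€40,386.61

Q* = √(2·D·S / H) = √(2·48,350·374 / 45.1) = √801,902.4 ≈ 895.49 → Q = 895 rolls
Annual ordering cost = (D/Q)·S = (48,350/895) × 374 = €20,204.36
Annual holding cost  = (Q/2)·H = (895/2) × 45.1 = €20,182.25
Total = €20,204.36 + €20,182.25 = €40,386.61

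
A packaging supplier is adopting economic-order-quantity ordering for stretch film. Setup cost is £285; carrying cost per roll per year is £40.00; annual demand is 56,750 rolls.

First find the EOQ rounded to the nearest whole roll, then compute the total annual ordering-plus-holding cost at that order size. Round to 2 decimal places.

Optimal lot size Q* = (2 × 56,750 × £285 / £40)^½ ≈ 899.27 → Q = 899 rolls
Annual ordering cost = (D/Q)·S = (56,750/899) × 285 = £17,990.82
Annual holding cost  = (Q/2)·H = (899/2) × 40 = £17,980.00
Total = £17,990.82 + £17,980.00 = £35,970.82

£35,970.82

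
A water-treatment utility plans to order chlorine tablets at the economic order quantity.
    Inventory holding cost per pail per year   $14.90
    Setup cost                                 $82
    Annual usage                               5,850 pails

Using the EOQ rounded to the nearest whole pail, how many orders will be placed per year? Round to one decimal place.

Q* = √(2·D·S / H) = √(2·5,850·82 / 14.9) = √64,389.3 ≈ 253.75 → Q = 254
Orders per year = D/Q = 5,850 / 254 = 23.031

23.0 orders per year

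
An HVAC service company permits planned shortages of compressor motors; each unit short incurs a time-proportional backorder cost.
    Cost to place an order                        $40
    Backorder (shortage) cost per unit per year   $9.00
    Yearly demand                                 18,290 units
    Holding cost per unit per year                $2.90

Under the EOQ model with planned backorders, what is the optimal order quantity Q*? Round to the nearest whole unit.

Basic EOQ = √(2·18,290·40/2.9) = 710.318
Backorder adjustment √((H+b)/b) = √((2.9+9)/9) = 1.1499
Q* = 710.318 × 1.1499 ≈ 816.78

817 units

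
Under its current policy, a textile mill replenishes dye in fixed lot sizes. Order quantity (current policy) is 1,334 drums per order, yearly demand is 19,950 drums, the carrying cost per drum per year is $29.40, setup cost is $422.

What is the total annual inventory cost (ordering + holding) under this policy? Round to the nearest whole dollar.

$25,921

Annual ordering cost = (D/Q)·S = (19,950/1,334) × 422 = $6,311.02
Annual holding cost  = (Q/2)·H = (1,334/2) × 29.4 = $19,609.80
Total = $6,311.02 + $19,609.80 = $25,920.82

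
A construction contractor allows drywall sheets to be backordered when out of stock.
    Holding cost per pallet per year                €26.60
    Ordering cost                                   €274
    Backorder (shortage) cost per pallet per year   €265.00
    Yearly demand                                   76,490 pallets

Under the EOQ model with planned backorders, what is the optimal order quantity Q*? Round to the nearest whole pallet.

1,317 pallets

Basic EOQ = √(2·76,490·274/26.6) = 1,255.312
Backorder adjustment √((H+b)/b) = √((26.6+265)/265) = 1.0490
Q* = 1,255.312 × 1.0490 ≈ 1,316.81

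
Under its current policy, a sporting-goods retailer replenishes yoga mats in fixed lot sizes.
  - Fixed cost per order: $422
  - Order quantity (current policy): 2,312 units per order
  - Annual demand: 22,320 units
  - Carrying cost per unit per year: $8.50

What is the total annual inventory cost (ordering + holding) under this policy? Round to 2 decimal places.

Annual ordering cost = (D/Q)·S = (22,320/2,312) × 422 = $4,073.98
Annual holding cost  = (Q/2)·H = (2,312/2) × 8.5 = $9,826.00
Total = $4,073.98 + $9,826.00 = $13,899.98

$13,899.98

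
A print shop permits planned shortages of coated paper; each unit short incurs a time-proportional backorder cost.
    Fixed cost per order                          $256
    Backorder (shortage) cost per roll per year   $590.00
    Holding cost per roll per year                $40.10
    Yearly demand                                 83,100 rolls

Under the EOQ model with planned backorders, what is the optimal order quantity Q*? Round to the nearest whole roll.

1,064 rolls

Q* = √(2DS/H) · √((H + b)/b)
   = √(2 × 83,100 × 256 / 40.1) · √((40.1 + 590) / 590)
   = 1,030.062 × 1.0334 ≈ 1,064.49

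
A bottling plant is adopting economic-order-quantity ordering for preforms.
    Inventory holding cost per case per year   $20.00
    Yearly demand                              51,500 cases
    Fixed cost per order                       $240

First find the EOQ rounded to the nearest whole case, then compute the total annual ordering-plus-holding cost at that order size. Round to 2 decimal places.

Optimal lot size Q* = (2 × 51,500 × $240 / $20)^½ ≈ 1,111.76 → Q = 1,112 cases
Ordering: D/Q × S = 51,500/1,112 × $240 = $11,115.11
Holding:  Q/2 × H = 1,112/2 × $20 = $11,120.00
Total = $11,115.11 + $11,120.00 = $22,235.11

$22,235.11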